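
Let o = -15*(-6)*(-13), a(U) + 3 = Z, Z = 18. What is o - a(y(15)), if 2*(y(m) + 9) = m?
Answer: -1185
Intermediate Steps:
y(m) = -9 + m/2
a(U) = 15 (a(U) = -3 + 18 = 15)
o = -1170 (o = 90*(-13) = -1170)
o - a(y(15)) = -1170 - 1*15 = -1170 - 15 = -1185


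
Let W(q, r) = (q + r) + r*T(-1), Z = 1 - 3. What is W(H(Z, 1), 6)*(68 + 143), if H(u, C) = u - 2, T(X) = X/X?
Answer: 1688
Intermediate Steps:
T(X) = 1
Z = -2
H(u, C) = -2 + u
W(q, r) = q + 2*r (W(q, r) = (q + r) + r*1 = (q + r) + r = q + 2*r)
W(H(Z, 1), 6)*(68 + 143) = ((-2 - 2) + 2*6)*(68 + 143) = (-4 + 12)*211 = 8*211 = 1688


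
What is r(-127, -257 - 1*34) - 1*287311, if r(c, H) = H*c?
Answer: -250354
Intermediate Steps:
r(-127, -257 - 1*34) - 1*287311 = (-257 - 1*34)*(-127) - 1*287311 = (-257 - 34)*(-127) - 287311 = -291*(-127) - 287311 = 36957 - 287311 = -250354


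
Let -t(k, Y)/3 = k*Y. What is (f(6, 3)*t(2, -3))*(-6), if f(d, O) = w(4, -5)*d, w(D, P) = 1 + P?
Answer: 2592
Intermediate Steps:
t(k, Y) = -3*Y*k (t(k, Y) = -3*k*Y = -3*Y*k)
f(d, O) = -4*d (f(d, O) = (1 - 5)*d = -4*d)
(f(6, 3)*t(2, -3))*(-6) = ((-4*6)*(-3*(-3)*2))*(-6) = -24*18*(-6) = -432*(-6) = 2592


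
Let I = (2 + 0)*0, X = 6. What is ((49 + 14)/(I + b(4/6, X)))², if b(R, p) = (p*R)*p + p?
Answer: 441/100 ≈ 4.4100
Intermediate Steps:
b(R, p) = p + R*p² (b(R, p) = (R*p)*p + p = R*p² + p = p + R*p²)
I = 0 (I = 2*0 = 0)
((49 + 14)/(I + b(4/6, X)))² = ((49 + 14)/(0 + 6*(1 + (4/6)*6)))² = (63/(0 + 6*(1 + (4*(⅙))*6)))² = (63/(0 + 6*(1 + (⅔)*6)))² = (63/(0 + 6*(1 + 4)))² = (63/(0 + 6*5))² = (63/(0 + 30))² = (63/30)² = (63*(1/30))² = (21/10)² = 441/100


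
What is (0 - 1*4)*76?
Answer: -304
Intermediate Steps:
(0 - 1*4)*76 = (0 - 4)*76 = -4*76 = -304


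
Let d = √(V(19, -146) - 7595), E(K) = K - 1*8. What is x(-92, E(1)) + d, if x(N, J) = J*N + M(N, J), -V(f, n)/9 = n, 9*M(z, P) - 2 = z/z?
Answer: 1933/3 + I*√6281 ≈ 644.33 + 79.253*I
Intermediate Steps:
E(K) = -8 + K (E(K) = K - 8 = -8 + K)
M(z, P) = ⅓ (M(z, P) = 2/9 + (z/z)/9 = 2/9 + (⅑)*1 = 2/9 + ⅑ = ⅓)
V(f, n) = -9*n
x(N, J) = ⅓ + J*N (x(N, J) = J*N + ⅓ = ⅓ + J*N)
d = I*√6281 (d = √(-9*(-146) - 7595) = √(1314 - 7595) = √(-6281) = I*√6281 ≈ 79.253*I)
x(-92, E(1)) + d = (⅓ + (-8 + 1)*(-92)) + I*√6281 = (⅓ - 7*(-92)) + I*√6281 = (⅓ + 644) + I*√6281 = 1933/3 + I*√6281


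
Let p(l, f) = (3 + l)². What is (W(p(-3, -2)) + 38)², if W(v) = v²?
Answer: 1444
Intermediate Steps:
(W(p(-3, -2)) + 38)² = (((3 - 3)²)² + 38)² = ((0²)² + 38)² = (0² + 38)² = (0 + 38)² = 38² = 1444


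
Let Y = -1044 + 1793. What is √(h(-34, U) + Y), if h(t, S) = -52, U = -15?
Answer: √697 ≈ 26.401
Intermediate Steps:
Y = 749
√(h(-34, U) + Y) = √(-52 + 749) = √697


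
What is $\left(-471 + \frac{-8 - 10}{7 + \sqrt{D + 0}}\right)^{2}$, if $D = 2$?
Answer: $\frac{495641817}{2209} - \frac{801468 \sqrt{2}}{2209} \approx 2.2386 \cdot 10^{5}$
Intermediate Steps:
$\left(-471 + \frac{-8 - 10}{7 + \sqrt{D + 0}}\right)^{2} = \left(-471 + \frac{-8 - 10}{7 + \sqrt{2 + 0}}\right)^{2} = \left(-471 + \frac{1}{7 + \sqrt{2}} \left(-18\right)\right)^{2} = \left(-471 - \frac{18}{7 + \sqrt{2}}\right)^{2}$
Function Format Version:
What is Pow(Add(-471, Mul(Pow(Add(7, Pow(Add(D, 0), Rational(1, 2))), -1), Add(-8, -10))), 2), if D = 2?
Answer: Add(Rational(495641817, 2209), Mul(Rational(-801468, 2209), Pow(2, Rational(1, 2)))) ≈ 2.2386e+5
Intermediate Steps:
Pow(Add(-471, Mul(Pow(Add(7, Pow(Add(D, 0), Rational(1, 2))), -1), Add(-8, -10))), 2) = Pow(Add(-471, Mul(Pow(Add(7, Pow(Add(2, 0), Rational(1, 2))), -1), Add(-8, -10))), 2) = Pow(Add(-471, Mul(Pow(Add(7, Pow(2, Rational(1, 2))), -1), -18)), 2) = Pow(Add(-471, Mul(-18, Pow(Add(7, Pow(2, Rational(1, 2))), -1))), 2)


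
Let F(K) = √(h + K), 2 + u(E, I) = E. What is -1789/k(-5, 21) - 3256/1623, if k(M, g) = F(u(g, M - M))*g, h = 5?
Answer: -3256/1623 - 1789*√6/252 ≈ -19.396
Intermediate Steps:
u(E, I) = -2 + E
F(K) = √(5 + K)
k(M, g) = g*√(3 + g) (k(M, g) = √(5 + (-2 + g))*g = √(3 + g)*g = g*√(3 + g))
-1789/k(-5, 21) - 3256/1623 = -1789*1/(21*√(3 + 21)) - 3256/1623 = -1789*√6/252 - 3256*1/1623 = -1789*√6/252 - 3256/1623 = -3256/1623 - 1789*√6/252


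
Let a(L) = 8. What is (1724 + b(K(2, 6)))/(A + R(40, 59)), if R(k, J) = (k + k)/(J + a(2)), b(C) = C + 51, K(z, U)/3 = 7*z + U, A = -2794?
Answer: -122945/187118 ≈ -0.65705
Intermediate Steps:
K(z, U) = 3*U + 21*z (K(z, U) = 3*(7*z + U) = 3*(U + 7*z) = 3*U + 21*z)
b(C) = 51 + C
R(k, J) = 2*k/(8 + J) (R(k, J) = (k + k)/(J + 8) = (2*k)/(8 + J) = 2*k/(8 + J))
(1724 + b(K(2, 6)))/(A + R(40, 59)) = (1724 + (51 + (3*6 + 21*2)))/(-2794 + 2*40/(8 + 59)) = (1724 + (51 + (18 + 42)))/(-2794 + 2*40/67) = (1724 + (51 + 60))/(-2794 + 2*40*(1/67)) = (1724 + 111)/(-2794 + 80/67) = 1835/(-187118/67) = 1835*(-67/187118) = -122945/187118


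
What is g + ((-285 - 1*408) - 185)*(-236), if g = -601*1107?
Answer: -458099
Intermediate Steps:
g = -665307
g + ((-285 - 1*408) - 185)*(-236) = -665307 + ((-285 - 1*408) - 185)*(-236) = -665307 + ((-285 - 408) - 185)*(-236) = -665307 + (-693 - 185)*(-236) = -665307 - 878*(-236) = -665307 + 207208 = -458099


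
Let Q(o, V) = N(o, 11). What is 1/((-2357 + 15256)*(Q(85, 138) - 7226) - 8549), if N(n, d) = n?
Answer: -1/92120308 ≈ -1.0855e-8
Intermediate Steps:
Q(o, V) = o
1/((-2357 + 15256)*(Q(85, 138) - 7226) - 8549) = 1/((-2357 + 15256)*(85 - 7226) - 8549) = 1/(12899*(-7141) - 8549) = 1/(-92111759 - 8549) = 1/(-92120308) = -1/92120308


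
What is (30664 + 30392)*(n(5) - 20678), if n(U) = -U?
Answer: -1262821248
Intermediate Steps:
(30664 + 30392)*(n(5) - 20678) = (30664 + 30392)*(-1*5 - 20678) = 61056*(-5 - 20678) = 61056*(-20683) = -1262821248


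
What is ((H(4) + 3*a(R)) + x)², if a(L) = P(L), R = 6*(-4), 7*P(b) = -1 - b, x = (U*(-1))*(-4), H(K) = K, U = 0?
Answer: 9409/49 ≈ 192.02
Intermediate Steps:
x = 0 (x = (0*(-1))*(-4) = 0*(-4) = 0)
P(b) = -⅐ - b/7 (P(b) = (-1 - b)/7 = -⅐ - b/7)
R = -24
a(L) = -⅐ - L/7
((H(4) + 3*a(R)) + x)² = ((4 + 3*(-⅐ - ⅐*(-24))) + 0)² = ((4 + 3*(-⅐ + 24/7)) + 0)² = ((4 + 3*(23/7)) + 0)² = ((4 + 69/7) + 0)² = (97/7 + 0)² = (97/7)² = 9409/49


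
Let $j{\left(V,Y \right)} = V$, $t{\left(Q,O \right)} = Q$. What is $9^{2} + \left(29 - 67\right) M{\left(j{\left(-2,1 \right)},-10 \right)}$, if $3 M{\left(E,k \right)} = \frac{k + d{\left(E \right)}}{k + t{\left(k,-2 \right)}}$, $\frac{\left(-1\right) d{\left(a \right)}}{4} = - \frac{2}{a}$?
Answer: $\frac{1082}{15} \approx 72.133$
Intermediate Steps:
$d{\left(a \right)} = \frac{8}{a}$ ($d{\left(a \right)} = - 4 \left(- \frac{2}{a}\right) = \frac{8}{a}$)
$M{\left(E,k \right)} = \frac{k + \frac{8}{E}}{6 k}$ ($M{\left(E,k \right)} = \frac{\left(k + \frac{8}{E}\right) \frac{1}{k + k}}{3} = \frac{\left(k + \frac{8}{E}\right) \frac{1}{2 k}}{3} = \frac{\frac{1}{2} \frac{1}{k} \left(k + \frac{8}{E}\right)}{3} = \frac{k + \frac{8}{E}}{6 k}$)
$9^{2} + \left(29 - 67\right) M{\left(j{\left(-2,1 \right)},-10 \right)} = 9^{2} + \left(29 - 67\right) \frac{8 - -20}{6 \left(-2\right) \left(-10\right)} = 81 - 38 \cdot \frac{1}{6} \left(- \frac{1}{2}\right) \left(- \frac{1}{10}\right) \left(8 + 20\right) = 81 - 38 \cdot \frac{1}{6} \left(- \frac{1}{2}\right) \left(- \frac{1}{10}\right) 28 = 81 - \frac{133}{15} = \frac{1082}{15}$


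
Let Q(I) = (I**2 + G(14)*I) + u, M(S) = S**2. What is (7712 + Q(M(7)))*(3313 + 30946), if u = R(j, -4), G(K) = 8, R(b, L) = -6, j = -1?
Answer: 359685241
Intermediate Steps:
u = -6
Q(I) = -6 + I**2 + 8*I (Q(I) = (I**2 + 8*I) - 6 = -6 + I**2 + 8*I)
(7712 + Q(M(7)))*(3313 + 30946) = (7712 + (-6 + (7**2)**2 + 8*7**2))*(3313 + 30946) = (7712 + (-6 + 49**2 + 8*49))*34259 = (7712 + (-6 + 2401 + 392))*34259 = (7712 + 2787)*34259 = 10499*34259 = 359685241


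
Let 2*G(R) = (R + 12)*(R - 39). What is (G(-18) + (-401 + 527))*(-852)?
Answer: -253044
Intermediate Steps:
G(R) = (-39 + R)*(12 + R)/2 (G(R) = ((R + 12)*(R - 39))/2 = ((12 + R)*(-39 + R))/2 = ((-39 + R)*(12 + R))/2 = (-39 + R)*(12 + R)/2)
(G(-18) + (-401 + 527))*(-852) = ((-234 + (½)*(-18)² - 27/2*(-18)) + (-401 + 527))*(-852) = ((-234 + (½)*324 + 243) + 126)*(-852) = ((-234 + 162 + 243) + 126)*(-852) = (171 + 126)*(-852) = 297*(-852) = -253044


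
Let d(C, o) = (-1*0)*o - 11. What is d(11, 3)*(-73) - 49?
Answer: 754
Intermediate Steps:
d(C, o) = -11 (d(C, o) = 0*o - 11 = 0 - 11 = -11)
d(11, 3)*(-73) - 49 = -11*(-73) - 49 = 803 - 49 = 754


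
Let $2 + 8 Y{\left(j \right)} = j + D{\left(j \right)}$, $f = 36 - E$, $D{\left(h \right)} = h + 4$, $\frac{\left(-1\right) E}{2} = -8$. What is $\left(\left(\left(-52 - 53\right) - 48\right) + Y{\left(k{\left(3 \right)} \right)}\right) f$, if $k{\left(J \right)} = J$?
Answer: $-3040$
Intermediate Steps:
$E = 16$ ($E = \left(-2\right) \left(-8\right) = 16$)
$D{\left(h \right)} = 4 + h$
$f = 20$ ($f = 36 - 16 = 20$)
$Y{\left(j \right)} = \frac{1}{4} + \frac{j}{4}$ ($Y{\left(j \right)} = - \frac{1}{4} + \frac{j + \left(4 + j\right)}{8} = - \frac{1}{4} + \frac{4 + 2 j}{8} = - \frac{1}{4} + \left(\frac{1}{2} + \frac{j}{4}\right) = \frac{1}{4} + \frac{j}{4}$)
$\left(\left(\left(-52 - 53\right) - 48\right) + Y{\left(k{\left(3 \right)} \right)}\right) f = \left(\left(\left(-52 - 53\right) - 48\right) + \left(\frac{1}{4} + \frac{1}{4} \cdot 3\right)\right) 20 = \left(\left(-105 - 48\right) + \left(\frac{1}{4} + \frac{3}{4}\right)\right) 20 = \left(-153 + 1\right) 20 = \left(-152\right) 20 = -3040$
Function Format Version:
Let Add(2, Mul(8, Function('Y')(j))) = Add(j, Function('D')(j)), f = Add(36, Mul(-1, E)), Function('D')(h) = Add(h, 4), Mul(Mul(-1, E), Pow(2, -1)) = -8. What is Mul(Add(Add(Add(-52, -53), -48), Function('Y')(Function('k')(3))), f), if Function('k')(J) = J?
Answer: -3040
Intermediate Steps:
E = 16 (E = Mul(-2, -8) = 16)
Function('D')(h) = Add(4, h)
f = 20 (f = Add(36, Mul(-1, 16)) = Add(36, -16) = 20)
Function('Y')(j) = Add(Rational(1, 4), Mul(Rational(1, 4), j)) (Function('Y')(j) = Add(Rational(-1, 4), Mul(Rational(1, 8), Add(j, Add(4, j)))) = Add(Rational(-1, 4), Mul(Rational(1, 8), Add(4, Mul(2, j)))) = Add(Rational(-1, 4), Add(Rational(1, 2), Mul(Rational(1, 4), j))) = Add(Rational(1, 4), Mul(Rational(1, 4), j)))
Mul(Add(Add(Add(-52, -53), -48), Function('Y')(Function('k')(3))), f) = Mul(Add(Add(Add(-52, -53), -48), Add(Rational(1, 4), Mul(Rational(1, 4), 3))), 20) = Mul(Add(Add(-105, -48), Add(Rational(1, 4), Rational(3, 4))), 20) = Mul(Add(-153, 1), 20) = Mul(-152, 20) = -3040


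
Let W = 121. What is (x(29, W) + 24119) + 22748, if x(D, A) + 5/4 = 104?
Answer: 187879/4 ≈ 46970.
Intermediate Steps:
x(D, A) = 411/4 (x(D, A) = -5/4 + 104 = 411/4)
(x(29, W) + 24119) + 22748 = (411/4 + 24119) + 22748 = 96887/4 + 22748 = 187879/4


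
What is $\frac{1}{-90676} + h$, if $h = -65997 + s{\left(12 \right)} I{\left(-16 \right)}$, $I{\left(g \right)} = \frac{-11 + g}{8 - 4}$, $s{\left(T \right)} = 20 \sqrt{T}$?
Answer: $- \frac{5984343973}{90676} - 270 \sqrt{3} \approx -66465.0$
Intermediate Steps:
$I{\left(g \right)} = - \frac{11}{4} + \frac{g}{4}$ ($I{\left(g \right)} = \frac{-11 + g}{4} = \left(-11 + g\right) \frac{1}{4} = - \frac{11}{4} + \frac{g}{4}$)
$h = -65997 - 270 \sqrt{3}$ ($h = -65997 + 20 \sqrt{12} \left(- \frac{11}{4} + \frac{1}{4} \left(-16\right)\right) = -65997 + 20 \cdot 2 \sqrt{3} \left(- \frac{11}{4} - 4\right) = -65997 + 40 \sqrt{3} \left(- \frac{27}{4}\right) = -65997 - 270 \sqrt{3} \approx -66465.0$)
$\frac{1}{-90676} + h = \frac{1}{-90676} - \left(65997 + 270 \sqrt{3}\right) = - \frac{1}{90676} - \left(65997 + 270 \sqrt{3}\right) = - \frac{5984343973}{90676} - 270 \sqrt{3}$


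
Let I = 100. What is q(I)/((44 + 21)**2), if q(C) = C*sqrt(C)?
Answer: 40/169 ≈ 0.23669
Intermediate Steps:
q(C) = C**(3/2)
q(I)/((44 + 21)**2) = 100**(3/2)/((44 + 21)**2) = 1000/(65**2) = 1000/4225 = 1000*(1/4225) = 40/169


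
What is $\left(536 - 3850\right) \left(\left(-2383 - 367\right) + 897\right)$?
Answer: $6140842$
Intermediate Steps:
$\left(536 - 3850\right) \left(\left(-2383 - 367\right) + 897\right) = - 3314 \left(\left(-2383 - 367\right) + 897\right) = - 3314 \left(-2750 + 897\right) = \left(-3314\right) \left(-1853\right) = 6140842$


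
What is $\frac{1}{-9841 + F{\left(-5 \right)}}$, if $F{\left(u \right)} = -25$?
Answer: $- \frac{1}{9866} \approx -0.00010136$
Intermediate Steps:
$\frac{1}{-9841 + F{\left(-5 \right)}} = \frac{1}{-9841 - 25} = \frac{1}{-9866} = - \frac{1}{9866}$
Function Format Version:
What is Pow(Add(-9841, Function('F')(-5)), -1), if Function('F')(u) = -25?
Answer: Rational(-1, 9866) ≈ -0.00010136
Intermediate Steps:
Pow(Add(-9841, Function('F')(-5)), -1) = Pow(Add(-9841, -25), -1) = Pow(-9866, -1) = Rational(-1, 9866)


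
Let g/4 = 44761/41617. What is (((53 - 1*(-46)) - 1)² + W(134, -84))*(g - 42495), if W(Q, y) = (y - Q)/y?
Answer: -713482650484967/1747914 ≈ -4.0819e+8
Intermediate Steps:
g = 179044/41617 (g = 4*(44761/41617) = 179044/41617 ≈ 4.3022)
W(Q, y) = (y - Q)/y
(((53 - 1*(-46)) - 1)² + W(134, -84))*(g - 42495) = (((53 - 1*(-46)) - 1)² + (-84 - 1*134)/(-84))*(179044/41617 - 42495) = (((53 + 46) - 1)² - (-84 - 134)/84)*(-1768335371/41617) = ((99 - 1)² - 1/84*(-218))*(-1768335371/41617) = (98² + 109/42)*(-1768335371/41617) = (9604 + 109/42)*(-1768335371/41617) = (403477/42)*(-1768335371/41617) = -713482650484967/1747914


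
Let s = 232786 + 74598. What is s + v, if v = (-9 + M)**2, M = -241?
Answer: 369884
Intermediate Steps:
s = 307384
v = 62500 (v = (-9 - 241)**2 = (-250)**2 = 62500)
s + v = 307384 + 62500 = 369884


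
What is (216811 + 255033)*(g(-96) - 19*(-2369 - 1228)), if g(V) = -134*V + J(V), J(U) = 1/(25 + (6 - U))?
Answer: 4866264006760/127 ≈ 3.8317e+10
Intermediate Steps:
J(U) = 1/(31 - U)
g(V) = -1/(-31 + V) - 134*V (g(V) = -134*V - 1/(-31 + V) = -1/(-31 + V) - 134*V)
(216811 + 255033)*(g(-96) - 19*(-2369 - 1228)) = (216811 + 255033)*((-1 - 134*(-96)*(-31 - 96))/(-31 - 96) - 19*(-2369 - 1228)) = 471844*((-1 - 134*(-96)*(-127))/(-127) - 19*(-3597)) = 471844*(-(-1 - 1633728)/127 + 68343) = 471844*(-1/127*(-1633729) + 68343) = 471844*(1633729/127 + 68343) = 471844*(10313290/127) = 4866264006760/127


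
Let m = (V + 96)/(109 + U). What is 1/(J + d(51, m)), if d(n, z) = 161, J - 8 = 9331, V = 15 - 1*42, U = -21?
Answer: 1/9500 ≈ 0.00010526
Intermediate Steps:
V = -27 (V = 15 - 42 = -27)
J = 9339 (J = 8 + 9331 = 9339)
m = 69/88 (m = (-27 + 96)/(109 - 21) = 69/88 ≈ 0.78409)
1/(J + d(51, m)) = 1/(9339 + 161) = 1/9500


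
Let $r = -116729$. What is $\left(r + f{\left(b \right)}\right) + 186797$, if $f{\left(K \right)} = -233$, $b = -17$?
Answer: $69835$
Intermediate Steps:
$\left(r + f{\left(b \right)}\right) + 186797 = \left(-116729 - 233\right) + 186797 = -116962 + 186797 = 69835$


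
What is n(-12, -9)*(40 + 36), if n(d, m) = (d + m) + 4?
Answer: -1292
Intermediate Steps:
n(d, m) = 4 + d + m
n(-12, -9)*(40 + 36) = (4 - 12 - 9)*(40 + 36) = -17*76 = -1292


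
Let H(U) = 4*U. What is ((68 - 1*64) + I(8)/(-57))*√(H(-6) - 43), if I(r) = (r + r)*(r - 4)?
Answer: 164*I*√67/57 ≈ 23.551*I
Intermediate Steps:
I(r) = 2*r*(-4 + r) (I(r) = (2*r)*(-4 + r) = 2*r*(-4 + r))
((68 - 1*64) + I(8)/(-57))*√(H(-6) - 43) = ((68 - 1*64) + (2*8*(-4 + 8))/(-57))*√(4*(-6) - 43) = ((68 - 64) + (2*8*4)*(-1/57))*√(-24 - 43) = (4 + 64*(-1/57))*√(-67) = (4 - 64/57)*(I*√67) = 164*(I*√67)/57 = 164*I*√67/57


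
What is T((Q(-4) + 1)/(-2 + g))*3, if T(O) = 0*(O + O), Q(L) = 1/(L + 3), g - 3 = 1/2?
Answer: 0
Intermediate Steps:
g = 7/2 (g = 3 + 1/2 = 3 + ½ = 7/2 ≈ 3.5000)
Q(L) = 1/(3 + L)
T(O) = 0 (T(O) = 0*(2*O) = 0)
T((Q(-4) + 1)/(-2 + g))*3 = 0*3 = 0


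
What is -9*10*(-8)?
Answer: 720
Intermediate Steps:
-9*10*(-8) = -90*(-8) = 720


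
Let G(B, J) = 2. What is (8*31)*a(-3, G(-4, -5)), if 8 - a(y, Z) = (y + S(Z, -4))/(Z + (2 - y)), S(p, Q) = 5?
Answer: 13392/7 ≈ 1913.1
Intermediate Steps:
a(y, Z) = 8 - (5 + y)/(2 + Z - y) (a(y, Z) = 8 - (y + 5)/(Z + (2 - y)) = 8 - (5 + y)/(2 + Z - y))
(8*31)*a(-3, G(-4, -5)) = (8*31)*((11 - 9*(-3) + 8*2)/(2 + 2 - 1*(-3))) = 248*((11 + 27 + 16)/(2 + 2 + 3)) = 248*(54/7) = 13392/7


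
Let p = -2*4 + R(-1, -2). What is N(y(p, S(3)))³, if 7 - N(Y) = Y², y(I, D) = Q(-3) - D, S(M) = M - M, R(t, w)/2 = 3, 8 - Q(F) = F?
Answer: -1481544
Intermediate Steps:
Q(F) = 8 - F
R(t, w) = 6 (R(t, w) = 2*3 = 6)
S(M) = 0
p = -2 (p = -2*4 + 6 = -8 + 6 = -2)
y(I, D) = 11 - D (y(I, D) = (8 - 1*(-3)) - D = (8 + 3) - D = 11 - D)
N(Y) = 7 - Y²
N(y(p, S(3)))³ = (7 - (11 - 1*0)²)³ = (7 - (11 + 0)²)³ = (7 - 1*11²)³ = (7 - 1*121)³ = (7 - 121)³ = (-114)³ = -1481544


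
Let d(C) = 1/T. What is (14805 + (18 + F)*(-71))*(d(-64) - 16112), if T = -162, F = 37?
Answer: -14225290250/81 ≈ -1.7562e+8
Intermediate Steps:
d(C) = -1/162 (d(C) = 1/(-162) = -1/162)
(14805 + (18 + F)*(-71))*(d(-64) - 16112) = (14805 + (18 + 37)*(-71))*(-1/162 - 16112) = (14805 + 55*(-71))*(-2610145/162) = (14805 - 3905)*(-2610145/162) = 10900*(-2610145/162) = -14225290250/81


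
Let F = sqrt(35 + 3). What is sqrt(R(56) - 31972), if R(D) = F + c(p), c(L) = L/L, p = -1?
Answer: sqrt(-31971 + sqrt(38)) ≈ 178.79*I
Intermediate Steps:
c(L) = 1
F = sqrt(38) ≈ 6.1644
R(D) = 1 + sqrt(38) (R(D) = sqrt(38) + 1 = 1 + sqrt(38))
sqrt(R(56) - 31972) = sqrt((1 + sqrt(38)) - 31972) = sqrt(-31971 + sqrt(38))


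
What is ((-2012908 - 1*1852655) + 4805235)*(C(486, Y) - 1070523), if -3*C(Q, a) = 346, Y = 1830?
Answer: -1006048863960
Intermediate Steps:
C(Q, a) = -346/3 (C(Q, a) = -⅓*346 = -346/3)
((-2012908 - 1*1852655) + 4805235)*(C(486, Y) - 1070523) = ((-2012908 - 1*1852655) + 4805235)*(-346/3 - 1070523) = ((-2012908 - 1852655) + 4805235)*(-3211915/3) = (-3865563 + 4805235)*(-3211915/3) = 939672*(-3211915/3) = -1006048863960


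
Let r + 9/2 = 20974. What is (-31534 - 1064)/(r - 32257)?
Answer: 21732/7525 ≈ 2.8880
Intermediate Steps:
r = 41939/2 (r = -9/2 + 20974 = 41939/2 ≈ 20970.)
(-31534 - 1064)/(r - 32257) = (-31534 - 1064)/(41939/2 - 32257) = -32598/(-22575/2) = -32598*(-2/22575) = 21732/7525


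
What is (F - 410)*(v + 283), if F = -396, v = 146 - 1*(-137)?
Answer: -456196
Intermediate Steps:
v = 283 (v = 146 + 137 = 283)
(F - 410)*(v + 283) = (-396 - 410)*(283 + 283) = -806*566 = -456196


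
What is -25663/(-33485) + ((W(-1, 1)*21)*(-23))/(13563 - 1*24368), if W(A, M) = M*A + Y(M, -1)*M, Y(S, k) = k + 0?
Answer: 48988441/72361085 ≈ 0.67700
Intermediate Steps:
Y(S, k) = k
W(A, M) = -M + A*M (W(A, M) = M*A - M = A*M - M = -M + A*M)
-25663/(-33485) + ((W(-1, 1)*21)*(-23))/(13563 - 1*24368) = -25663/(-33485) + (((1*(-1 - 1))*21)*(-23))/(13563 - 1*24368) = -25663*(-1/33485) + (((1*(-2))*21)*(-23))/(13563 - 24368) = 25663/33485 + (-2*21*(-23))/(-10805) = 25663/33485 - 42*(-23)*(-1/10805) = 25663/33485 + 966*(-1/10805) = 25663/33485 - 966/10805 = 48988441/72361085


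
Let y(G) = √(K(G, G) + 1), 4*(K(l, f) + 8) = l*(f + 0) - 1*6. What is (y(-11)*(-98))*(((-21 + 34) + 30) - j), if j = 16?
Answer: -1323*√87 ≈ -12340.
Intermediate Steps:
K(l, f) = -19/2 + f*l/4 (K(l, f) = -8 + (l*(f + 0) - 1*6)/4 = -8 + (l*f - 6)/4 = -8 + (f*l - 6)/4 = -8 + (-6 + f*l)/4 = -8 + (-3/2 + f*l/4) = -19/2 + f*l/4)
y(G) = √(-17/2 + G²/4) (y(G) = √((-19/2 + G*G/4) + 1) = √((-19/2 + G²/4) + 1) = √(-17/2 + G²/4))
(y(-11)*(-98))*(((-21 + 34) + 30) - j) = ((√(-34 + (-11)²)/2)*(-98))*(((-21 + 34) + 30) - 1*16) = ((√(-34 + 121)/2)*(-98))*((13 + 30) - 16) = ((√87/2)*(-98))*(43 - 16) = -49*√87*27 = -1323*√87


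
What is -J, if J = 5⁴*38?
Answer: -23750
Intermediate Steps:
J = 23750 (J = 625*38 = 23750)
-J = -1*23750 = -23750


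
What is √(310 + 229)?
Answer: 7*√11 ≈ 23.216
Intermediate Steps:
√(310 + 229) = √539 = 7*√11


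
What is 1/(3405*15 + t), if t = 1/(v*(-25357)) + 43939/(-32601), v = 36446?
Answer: 30128579998422/1538776616699437591 ≈ 1.9580e-5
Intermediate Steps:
t = -40606719966059/30128579998422 (t = 1/(36446*(-25357)) + 43939/(-32601) = (1/36446)*(-1/25357) + 43939*(-1/32601) = -1/924161222 - 43939/32601 = -40606719966059/30128579998422 ≈ -1.3478)
1/(3405*15 + t) = 1/(3405*15 - 40606719966059/30128579998422) = 1/(51075 - 40606719966059/30128579998422) = 1/(1538776616699437591/30128579998422) = 30128579998422/1538776616699437591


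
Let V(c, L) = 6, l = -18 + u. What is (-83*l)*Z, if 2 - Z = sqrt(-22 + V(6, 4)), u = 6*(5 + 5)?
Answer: -6972 + 13944*I ≈ -6972.0 + 13944.0*I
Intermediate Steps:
u = 60 (u = 6*10 = 60)
l = 42 (l = -18 + 60 = 42)
Z = 2 - 4*I (Z = 2 - sqrt(-22 + 6) = 2 - sqrt(-16) = 2 - 4*I ≈ 2.0 - 4.0*I)
(-83*l)*Z = (-83*42)*(2 - 4*I) = -3486*(2 - 4*I) = -6972 + 13944*I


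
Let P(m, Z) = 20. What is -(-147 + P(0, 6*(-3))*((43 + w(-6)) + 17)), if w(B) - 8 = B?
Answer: -1093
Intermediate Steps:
w(B) = 8 + B
-(-147 + P(0, 6*(-3))*((43 + w(-6)) + 17)) = -(-147 + 20*((43 + (8 - 6)) + 17)) = -(-147 + 20*((43 + 2) + 17)) = -(-147 + 20*(45 + 17)) = -(-147 + 20*62) = -(-147 + 1240) = -1*1093 = -1093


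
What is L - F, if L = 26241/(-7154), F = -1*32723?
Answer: 234074101/7154 ≈ 32719.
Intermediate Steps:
F = -32723
L = -26241/7154 (L = 26241*(-1/7154) = -26241/7154 ≈ -3.6680)
L - F = -26241/7154 - 1*(-32723) = -26241/7154 + 32723 = 234074101/7154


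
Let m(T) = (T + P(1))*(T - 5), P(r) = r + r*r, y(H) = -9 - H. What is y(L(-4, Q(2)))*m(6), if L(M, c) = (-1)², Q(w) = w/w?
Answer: -80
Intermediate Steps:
Q(w) = 1
L(M, c) = 1
P(r) = r + r²
m(T) = (-5 + T)*(2 + T) (m(T) = (T + 1*(1 + 1))*(T - 5) = (T + 1*2)*(-5 + T) = (T + 2)*(-5 + T) = (2 + T)*(-5 + T) = (-5 + T)*(2 + T))
y(L(-4, Q(2)))*m(6) = (-9 - 1*1)*(-10 + 6² - 3*6) = (-9 - 1)*(-10 + 36 - 18) = -10*8 = -80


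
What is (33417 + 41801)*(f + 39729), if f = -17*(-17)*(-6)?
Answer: 2857907910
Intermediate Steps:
f = -1734 (f = 289*(-6) = -1734)
(33417 + 41801)*(f + 39729) = (33417 + 41801)*(-1734 + 39729) = 75218*37995 = 2857907910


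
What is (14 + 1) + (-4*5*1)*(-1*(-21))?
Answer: -405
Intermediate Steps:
(14 + 1) + (-4*5*1)*(-1*(-21)) = 15 - 20*1*21 = 15 - 20*21 = 15 - 420 = -405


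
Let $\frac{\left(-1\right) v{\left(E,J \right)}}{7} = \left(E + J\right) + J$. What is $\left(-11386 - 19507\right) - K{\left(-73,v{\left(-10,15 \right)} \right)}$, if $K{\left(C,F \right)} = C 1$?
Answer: $-30820$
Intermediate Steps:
$v{\left(E,J \right)} = - 14 J - 7 E$ ($v{\left(E,J \right)} = - 7 \left(\left(E + J\right) + J\right) = - 7 \left(E + 2 J\right) = - 14 J - 7 E$)
$K{\left(C,F \right)} = C$
$\left(-11386 - 19507\right) - K{\left(-73,v{\left(-10,15 \right)} \right)} = \left(-11386 - 19507\right) - -73 = -30893 + 73 = -30820$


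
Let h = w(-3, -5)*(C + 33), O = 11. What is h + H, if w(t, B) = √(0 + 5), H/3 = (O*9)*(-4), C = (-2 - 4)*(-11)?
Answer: -1188 + 99*√5 ≈ -966.63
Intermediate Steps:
C = 66 (C = -6*(-11) = 66)
H = -1188 (H = 3*((11*9)*(-4)) = 3*(99*(-4)) = 3*(-396) = -1188)
w(t, B) = √5
h = 99*√5 (h = √5*(66 + 33) = √5*99 = 99*√5 ≈ 221.37)
h + H = 99*√5 - 1188 = -1188 + 99*√5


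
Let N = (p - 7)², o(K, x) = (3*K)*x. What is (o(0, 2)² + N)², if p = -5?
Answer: 20736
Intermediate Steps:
o(K, x) = 3*K*x
N = 144 (N = (-5 - 7)² = (-12)² = 144)
(o(0, 2)² + N)² = ((3*0*2)² + 144)² = (0² + 144)² = (0 + 144)² = 144² = 20736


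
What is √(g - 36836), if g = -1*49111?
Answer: I*√85947 ≈ 293.17*I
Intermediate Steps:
g = -49111
√(g - 36836) = √(-49111 - 36836) = √(-85947) = I*√85947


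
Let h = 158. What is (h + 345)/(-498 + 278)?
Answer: -503/220 ≈ -2.2864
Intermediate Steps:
(h + 345)/(-498 + 278) = (158 + 345)/(-498 + 278) = 503/(-220) = 503*(-1/220) = -503/220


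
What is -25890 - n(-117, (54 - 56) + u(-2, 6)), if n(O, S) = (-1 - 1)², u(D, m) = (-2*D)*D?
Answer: -25894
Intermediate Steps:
u(D, m) = -2*D²
n(O, S) = 4 (n(O, S) = (-2)² = 4)
-25890 - n(-117, (54 - 56) + u(-2, 6)) = -25890 - 1*4 = -25890 - 4 = -25894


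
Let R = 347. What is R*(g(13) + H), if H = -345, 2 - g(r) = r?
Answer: -123532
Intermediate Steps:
g(r) = 2 - r
R*(g(13) + H) = 347*((2 - 1*13) - 345) = 347*((2 - 13) - 345) = 347*(-11 - 345) = 347*(-356) = -123532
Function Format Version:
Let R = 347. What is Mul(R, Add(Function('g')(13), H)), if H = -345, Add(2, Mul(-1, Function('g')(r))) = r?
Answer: -123532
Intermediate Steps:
Function('g')(r) = Add(2, Mul(-1, r))
Mul(R, Add(Function('g')(13), H)) = Mul(347, Add(Add(2, Mul(-1, 13)), -345)) = Mul(347, Add(Add(2, -13), -345)) = Mul(347, Add(-11, -345)) = Mul(347, -356) = -123532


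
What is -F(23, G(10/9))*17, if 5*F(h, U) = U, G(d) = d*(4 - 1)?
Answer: -34/3 ≈ -11.333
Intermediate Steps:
G(d) = 3*d (G(d) = d*3 = 3*d)
F(h, U) = U/5
-F(23, G(10/9))*17 = -(3*(10/9))/5*17 = -(1/5)*(10/3)*17 = -2*17/3 = -1*34/3 = -34/3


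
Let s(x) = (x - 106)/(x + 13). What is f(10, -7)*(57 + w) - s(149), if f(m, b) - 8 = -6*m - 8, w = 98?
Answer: -1506643/162 ≈ -9300.3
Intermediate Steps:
s(x) = (-106 + x)/(13 + x)
f(m, b) = -6*m (f(m, b) = 8 + (-6*m - 8) = 8 + (-8 - 6*m) = -6*m)
f(10, -7)*(57 + w) - s(149) = (-6*10)*(57 + 98) - (-106 + 149)/(13 + 149) = -60*155 - 43/162 = -9300 - 43/162 = -1506643/162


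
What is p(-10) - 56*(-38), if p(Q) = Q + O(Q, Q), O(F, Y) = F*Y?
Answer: 2218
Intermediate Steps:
p(Q) = Q + Q² (p(Q) = Q + Q*Q = Q + Q²)
p(-10) - 56*(-38) = -10*(1 - 10) - 56*(-38) = -10*(-9) + 2128 = 90 + 2128 = 2218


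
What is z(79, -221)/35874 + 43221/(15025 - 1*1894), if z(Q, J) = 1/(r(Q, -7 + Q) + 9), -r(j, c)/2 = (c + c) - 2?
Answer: 47376697691/14393545650 ≈ 3.2915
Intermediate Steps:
r(j, c) = 4 - 4*c (r(j, c) = -2*((c + c) - 2) = -2*(2*c - 2) = -2*(-2 + 2*c) = 4 - 4*c)
z(Q, J) = 1/(41 - 4*Q) (z(Q, J) = 1/((4 - 4*(-7 + Q)) + 9) = 1/((4 + (28 - 4*Q)) + 9) = 1/((32 - 4*Q) + 9) = 1/(41 - 4*Q))
z(79, -221)/35874 + 43221/(15025 - 1*1894) = -1/(-41 + 4*79)/35874 + 43221/(15025 - 1*1894) = -1/(-41 + 316)*(1/35874) + 43221/(15025 - 1894) = -1/275*(1/35874) + 43221/13131 = -1*1/275*(1/35874) + 43221*(1/13131) = -1/275*1/35874 + 14407/4377 = -1/9865350 + 14407/4377 = 47376697691/14393545650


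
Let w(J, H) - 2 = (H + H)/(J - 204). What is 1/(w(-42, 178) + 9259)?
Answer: 123/1138925 ≈ 0.00010800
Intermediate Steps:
w(J, H) = 2 + 2*H/(-204 + J) (w(J, H) = 2 + (H + H)/(J - 204) = 2 + (2*H)/(-204 + J) = 2 + 2*H/(-204 + J))
1/(w(-42, 178) + 9259) = 1/(2*(-204 + 178 - 42)/(-204 - 42) + 9259) = 1/(2*(-68)/(-246) + 9259) = 1/(2*(-1/246)*(-68) + 9259) = 1/(68/123 + 9259) = 1/(1138925/123) = 123/1138925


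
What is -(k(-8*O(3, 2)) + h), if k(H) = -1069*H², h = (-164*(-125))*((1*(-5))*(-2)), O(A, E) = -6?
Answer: 2257976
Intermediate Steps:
h = 205000 (h = 20500*(-5*(-2)) = 20500*10 = 205000)
-(k(-8*O(3, 2)) + h) = -(-1069*(-8*(-6))² + 205000) = -(-1069*48² + 205000) = -(-1069*2304 + 205000) = -(-2462976 + 205000) = -1*(-2257976) = 2257976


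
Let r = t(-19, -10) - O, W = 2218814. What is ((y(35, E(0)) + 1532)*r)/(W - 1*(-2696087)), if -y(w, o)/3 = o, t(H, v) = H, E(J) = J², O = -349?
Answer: 505560/4914901 ≈ 0.10286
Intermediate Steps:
y(w, o) = -3*o
r = 330 (r = -19 - 1*(-349) = -19 + 349 = 330)
((y(35, E(0)) + 1532)*r)/(W - 1*(-2696087)) = ((-3*0² + 1532)*330)/(2218814 - 1*(-2696087)) = ((-3*0 + 1532)*330)/(2218814 + 2696087) = ((0 + 1532)*330)/4914901 = (1532*330)*(1/4914901) = 505560*(1/4914901) = 505560/4914901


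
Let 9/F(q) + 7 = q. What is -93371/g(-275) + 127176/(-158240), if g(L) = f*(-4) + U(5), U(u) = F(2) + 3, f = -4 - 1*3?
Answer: -4618356431/1443940 ≈ -3198.4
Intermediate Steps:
F(q) = 9/(-7 + q)
f = -7 (f = -4 - 3 = -7)
U(u) = 6/5 (U(u) = 9/(-7 + 2) + 3 = 9/(-5) + 3 = 9*(-1/5) + 3 = -9/5 + 3 = 6/5)
g(L) = 146/5 (g(L) = -7*(-4) + 6/5 = 28 + 6/5 = 146/5)
-93371/g(-275) + 127176/(-158240) = -93371/146/5 + 127176/(-158240) = -93371*5/146 + 127176*(-1/158240) = -466855/146 - 15897/19780 = -4618356431/1443940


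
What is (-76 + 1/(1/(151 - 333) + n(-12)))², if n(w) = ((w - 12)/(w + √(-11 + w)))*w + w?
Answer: 36*(55215617880*√23 + 975196225873*I)/(343639320*√23 + 6073813321*I) ≈ 5780.4 - 1.1054*I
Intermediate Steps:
n(w) = w + w*(-12 + w)/(w + √(-11 + w)) (n(w) = ((-12 + w)/(w + √(-11 + w)))*w + w = w*(-12 + w)/(w + √(-11 + w)) + w = w + w*(-12 + w)/(w + √(-11 + w)))
(-76 + 1/(1/(151 - 333) + n(-12)))² = (-76 + 1/(1/(151 - 333) - 12*(-12 + √(-11 - 12) + 2*(-12))/(-12 + √(-11 - 12))))² = (-76 + 1/(1/(-182) - 12*(-12 + √(-23) - 24)/(-12 + √(-23))))² = (-76 + 1/(-1/182 - 12*(-12 + I*√23 - 24)/(-12 + I*√23)))² = (-76 + 1/(-1/182 - 12*(-36 + I*√23)/(-12 + I*√23)))²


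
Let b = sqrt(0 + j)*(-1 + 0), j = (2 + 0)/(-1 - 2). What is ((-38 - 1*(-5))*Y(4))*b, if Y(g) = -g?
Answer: -44*I*sqrt(6) ≈ -107.78*I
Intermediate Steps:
j = -2/3 (j = 2/(-3) = 2*(-1/3) = -2/3 ≈ -0.66667)
b = -I*sqrt(6)/3 (b = sqrt(0 - 2/3)*(-1 + 0) = sqrt(-2/3)*(-1) = (I*sqrt(6)/3)*(-1) = -I*sqrt(6)/3 ≈ -0.8165*I)
((-38 - 1*(-5))*Y(4))*b = ((-38 - 1*(-5))*(-1*4))*(-I*sqrt(6)/3) = ((-38 + 5)*(-4))*(-I*sqrt(6)/3) = (-33*(-4))*(-I*sqrt(6)/3) = 132*(-I*sqrt(6)/3) = -44*I*sqrt(6)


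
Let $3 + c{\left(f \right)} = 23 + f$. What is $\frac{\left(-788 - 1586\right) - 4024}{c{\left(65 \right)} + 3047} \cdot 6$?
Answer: $- \frac{3199}{261} \approx -12.257$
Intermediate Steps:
$c{\left(f \right)} = 20 + f$ ($c{\left(f \right)} = -3 + \left(23 + f\right) = 20 + f$)
$\frac{\left(-788 - 1586\right) - 4024}{c{\left(65 \right)} + 3047} \cdot 6 = \frac{\left(-788 - 1586\right) - 4024}{\left(20 + 65\right) + 3047} \cdot 6 = \frac{-2374 - 4024}{85 + 3047} \cdot 6 = - \frac{6398}{3132} \cdot 6 = \left(-6398\right) \frac{1}{3132} \cdot 6 = \left(- \frac{3199}{1566}\right) 6 = - \frac{3199}{261}$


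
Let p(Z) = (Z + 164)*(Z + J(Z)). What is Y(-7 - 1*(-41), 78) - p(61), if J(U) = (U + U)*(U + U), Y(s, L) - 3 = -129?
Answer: -3362751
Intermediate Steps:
Y(s, L) = -126 (Y(s, L) = 3 - 129 = -126)
J(U) = 4*U**2 (J(U) = (2*U)*(2*U) = 4*U**2)
p(Z) = (164 + Z)*(Z + 4*Z**2) (p(Z) = (Z + 164)*(Z + 4*Z**2) = (164 + Z)*(Z + 4*Z**2))
Y(-7 - 1*(-41), 78) - p(61) = -126 - 61*(164 + 4*61**2 + 657*61) = -126 - 61*(164 + 4*3721 + 40077) = -126 - 61*(164 + 14884 + 40077) = -126 - 61*55125 = -126 - 1*3362625 = -126 - 3362625 = -3362751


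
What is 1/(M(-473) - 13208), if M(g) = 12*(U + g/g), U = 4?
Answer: -1/13148 ≈ -7.6057e-5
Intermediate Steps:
M(g) = 60 (M(g) = 12*(4 + g/g) = 12*(4 + 1) = 12*5 = 60)
1/(M(-473) - 13208) = 1/(60 - 13208) = 1/(-13148) = -1/13148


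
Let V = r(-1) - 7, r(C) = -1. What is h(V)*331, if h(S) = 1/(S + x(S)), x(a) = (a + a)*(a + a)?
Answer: 331/248 ≈ 1.3347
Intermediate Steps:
x(a) = 4*a**2 (x(a) = (2*a)*(2*a) = 4*a**2)
V = -8 (V = -1 - 7 = -8)
h(S) = 1/(S + 4*S**2)
h(V)*331 = (1/((-8)*(1 + 4*(-8))))*331 = -1/(8*(1 - 32))*331 = -1/8/(-31)*331 = -1/8*(-1/31)*331 = (1/248)*331 = 331/248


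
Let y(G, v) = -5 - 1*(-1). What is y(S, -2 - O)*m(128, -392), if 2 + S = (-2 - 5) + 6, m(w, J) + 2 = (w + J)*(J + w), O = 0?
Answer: -278776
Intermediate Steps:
m(w, J) = -2 + (J + w)² (m(w, J) = -2 + (w + J)*(J + w) = -2 + (J + w)*(J + w) = -2 + (J + w)²)
S = -3 (S = -2 + ((-2 - 5) + 6) = -2 + (-7 + 6) = -2 - 1 = -3)
y(G, v) = -4 (y(G, v) = -5 + 1 = -4)
y(S, -2 - O)*m(128, -392) = -4*(-2 + (-392 + 128)²) = -4*(-2 + (-264)²) = -4*(-2 + 69696) = -4*69694 = -278776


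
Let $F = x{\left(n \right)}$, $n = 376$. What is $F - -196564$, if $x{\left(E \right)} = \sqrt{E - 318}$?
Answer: $196564 + \sqrt{58} \approx 1.9657 \cdot 10^{5}$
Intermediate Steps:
$x{\left(E \right)} = \sqrt{-318 + E}$
$F = \sqrt{58}$ ($F = \sqrt{-318 + 376} = \sqrt{58} \approx 7.6158$)
$F - -196564 = \sqrt{58} - -196564 = \sqrt{58} + \left(-13868 + 210432\right) = \sqrt{58} + 196564 = 196564 + \sqrt{58}$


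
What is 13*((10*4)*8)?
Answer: 4160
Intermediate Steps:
13*((10*4)*8) = 13*(40*8) = 13*320 = 4160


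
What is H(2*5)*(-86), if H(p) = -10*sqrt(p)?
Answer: 860*sqrt(10) ≈ 2719.6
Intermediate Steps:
H(2*5)*(-86) = -10*sqrt(10)*(-86) = 860*sqrt(10)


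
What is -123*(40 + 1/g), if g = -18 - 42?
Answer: -98359/20 ≈ -4918.0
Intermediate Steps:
g = -60
-123*(40 + 1/g) = -123*(40 + 1/(-60)) = -123*(40 - 1/60) = -123*2399/60 = -98359/20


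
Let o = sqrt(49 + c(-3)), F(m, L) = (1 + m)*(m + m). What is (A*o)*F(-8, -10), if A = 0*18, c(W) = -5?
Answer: 0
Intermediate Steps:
F(m, L) = 2*m*(1 + m) (F(m, L) = (1 + m)*(2*m) = 2*m*(1 + m))
o = 2*sqrt(11) (o = sqrt(49 - 5) = sqrt(44) = 2*sqrt(11) ≈ 6.6332)
A = 0
(A*o)*F(-8, -10) = (0*(2*sqrt(11)))*(2*(-8)*(1 - 8)) = 0*(2*(-8)*(-7)) = 0*112 = 0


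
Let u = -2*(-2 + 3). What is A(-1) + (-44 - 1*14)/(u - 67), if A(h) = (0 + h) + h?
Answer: -80/69 ≈ -1.1594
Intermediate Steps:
u = -2 (u = -2*1 = -2)
A(h) = 2*h (A(h) = h + h = 2*h)
A(-1) + (-44 - 1*14)/(u - 67) = 2*(-1) + (-44 - 1*14)/(-2 - 67) = -2 + (-44 - 14)/(-69) = -2 - 58*(-1/69) = -2 + 58/69 = -80/69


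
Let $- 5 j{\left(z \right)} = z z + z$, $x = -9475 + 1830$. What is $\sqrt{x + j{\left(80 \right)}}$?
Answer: $i \sqrt{8941} \approx 94.557 i$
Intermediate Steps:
$x = -7645$
$j{\left(z \right)} = - \frac{z}{5} - \frac{z^{2}}{5}$ ($j{\left(z \right)} = - \frac{z z + z}{5} = - \frac{z^{2} + z}{5} = - \frac{z + z^{2}}{5} = - \frac{z}{5} - \frac{z^{2}}{5}$)
$\sqrt{x + j{\left(80 \right)}} = \sqrt{-7645 - 16 \left(1 + 80\right)} = \sqrt{-7645 - 16 \cdot 81} = \sqrt{-7645 - 1296} = \sqrt{-8941} = i \sqrt{8941}$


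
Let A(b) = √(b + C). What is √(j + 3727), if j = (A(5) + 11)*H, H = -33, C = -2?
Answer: √(3364 - 33*√3) ≈ 57.505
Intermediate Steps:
A(b) = √(-2 + b) (A(b) = √(b - 2) = √(-2 + b))
j = -363 - 33*√3 (j = (√(-2 + 5) + 11)*(-33) = (√3 + 11)*(-33) = (11 + √3)*(-33) = -363 - 33*√3 ≈ -420.16)
√(j + 3727) = √((-363 - 33*√3) + 3727) = √(3364 - 33*√3)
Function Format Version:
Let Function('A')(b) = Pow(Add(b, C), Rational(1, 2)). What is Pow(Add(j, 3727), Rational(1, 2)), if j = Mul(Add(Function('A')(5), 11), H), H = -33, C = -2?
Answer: Pow(Add(3364, Mul(-33, Pow(3, Rational(1, 2)))), Rational(1, 2)) ≈ 57.505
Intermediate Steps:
Function('A')(b) = Pow(Add(-2, b), Rational(1, 2)) (Function('A')(b) = Pow(Add(b, -2), Rational(1, 2)) = Pow(Add(-2, b), Rational(1, 2)))
j = Add(-363, Mul(-33, Pow(3, Rational(1, 2)))) (j = Mul(Add(Pow(Add(-2, 5), Rational(1, 2)), 11), -33) = Mul(Add(Pow(3, Rational(1, 2)), 11), -33) = Mul(Add(11, Pow(3, Rational(1, 2))), -33) = Add(-363, Mul(-33, Pow(3, Rational(1, 2)))) ≈ -420.16)
Pow(Add(j, 3727), Rational(1, 2)) = Pow(Add(Add(-363, Mul(-33, Pow(3, Rational(1, 2)))), 3727), Rational(1, 2)) = Pow(Add(3364, Mul(-33, Pow(3, Rational(1, 2)))), Rational(1, 2))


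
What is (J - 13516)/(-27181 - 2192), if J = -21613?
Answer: 35129/29373 ≈ 1.1960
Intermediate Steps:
(J - 13516)/(-27181 - 2192) = (-21613 - 13516)/(-27181 - 2192) = -35129/(-29373) = -35129*(-1/29373) = 35129/29373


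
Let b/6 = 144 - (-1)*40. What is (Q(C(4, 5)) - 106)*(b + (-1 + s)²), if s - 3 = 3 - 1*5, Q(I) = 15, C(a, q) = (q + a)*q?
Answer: -100464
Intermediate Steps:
C(a, q) = q*(a + q) (C(a, q) = (a + q)*q = q*(a + q))
b = 1104 (b = 6*(144 - (-1)*40) = 6*(144 - 1*(-40)) = 6*(144 + 40) = 6*184 = 1104)
s = 1 (s = 3 + (3 - 1*5) = 3 + (3 - 5) = 3 - 2 = 1)
(Q(C(4, 5)) - 106)*(b + (-1 + s)²) = (15 - 106)*(1104 + (-1 + 1)²) = -91*(1104 + 0²) = -91*(1104 + 0) = -91*1104 = -100464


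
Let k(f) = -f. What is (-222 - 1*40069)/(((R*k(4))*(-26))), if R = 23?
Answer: -40291/2392 ≈ -16.844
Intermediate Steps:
(-222 - 1*40069)/(((R*k(4))*(-26))) = (-222 - 1*40069)/(((23*(-1*4))*(-26))) = (-222 - 40069)/(((23*(-4))*(-26))) = -40291/((-92*(-26))) = -40291/2392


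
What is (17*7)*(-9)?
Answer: -1071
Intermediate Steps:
(17*7)*(-9) = 119*(-9) = -1071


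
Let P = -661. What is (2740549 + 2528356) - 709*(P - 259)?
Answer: 5921185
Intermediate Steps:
(2740549 + 2528356) - 709*(P - 259) = (2740549 + 2528356) - 709*(-661 - 259) = 5268905 - 709*(-920) = 5268905 + 652280 = 5921185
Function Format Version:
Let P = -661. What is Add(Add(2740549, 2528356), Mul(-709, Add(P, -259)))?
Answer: 5921185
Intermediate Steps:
Add(Add(2740549, 2528356), Mul(-709, Add(P, -259))) = Add(Add(2740549, 2528356), Mul(-709, Add(-661, -259))) = Add(5268905, Mul(-709, -920)) = Add(5268905, 652280) = 5921185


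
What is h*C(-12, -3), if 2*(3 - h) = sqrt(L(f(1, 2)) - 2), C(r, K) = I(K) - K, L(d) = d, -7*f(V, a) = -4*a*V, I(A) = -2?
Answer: 3 - I*sqrt(42)/14 ≈ 3.0 - 0.46291*I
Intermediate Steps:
f(V, a) = 4*V*a/7 (f(V, a) = -(-4)*a*V/7 = -(-4)*V*a/7 = 4*V*a/7)
C(r, K) = -2 - K
h = 3 - I*sqrt(42)/14 (h = 3 - sqrt((4/7)*1*2 - 2)/2 = 3 - sqrt(8/7 - 2)/2 = 3 - I*sqrt(42)/14 ≈ 3.0 - 0.46291*I)
h*C(-12, -3) = (3 - I*sqrt(42)/14)*(-2 - 1*(-3)) = (3 - I*sqrt(42)/14)*(-2 + 3) = (3 - I*sqrt(42)/14)*1 = 3 - I*sqrt(42)/14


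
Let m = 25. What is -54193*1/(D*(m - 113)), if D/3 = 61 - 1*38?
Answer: 54193/6072 ≈ 8.9251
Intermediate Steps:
D = 69 (D = 3*(61 - 1*38) = 3*(61 - 38) = 3*23 = 69)
-54193*1/(D*(m - 113)) = -54193*1/(69*(25 - 113)) = -54193/((-88*69)) = -54193/(-6072) = -54193*(-1/6072) = 54193/6072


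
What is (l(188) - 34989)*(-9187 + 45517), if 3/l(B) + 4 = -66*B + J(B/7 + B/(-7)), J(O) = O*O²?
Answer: -7888759250715/6206 ≈ -1.2712e+9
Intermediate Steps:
J(O) = O³
l(B) = 3/(-4 - 66*B) (l(B) = 3/(-4 + (-66*B + (B/7 + B/(-7))³)) = 3/(-4 + (-66*B + (B*(⅐) + B*(-⅐))³)) = 3/(-4 + (-66*B + (B/7 - B/7)³)) = 3/(-4 + (-66*B + 0³)) = 3/(-4 + (-66*B + 0)) = 3/(-4 - 66*B))
(l(188) - 34989)*(-9187 + 45517) = (-3/(4 + 66*188) - 34989)*(-9187 + 45517) = (-3/(4 + 12408) - 34989)*36330 = (-3/12412 - 34989)*36330 = -434283471/12412*36330 = -7888759250715/6206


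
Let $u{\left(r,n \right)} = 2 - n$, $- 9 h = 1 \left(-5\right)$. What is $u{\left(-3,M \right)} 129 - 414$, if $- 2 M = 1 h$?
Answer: $- \frac{721}{6} \approx -120.17$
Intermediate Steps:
$h = \frac{5}{9}$ ($h = - \frac{1 \left(-5\right)}{9} = \left(- \frac{1}{9}\right) \left(-5\right) = \frac{5}{9} \approx 0.55556$)
$M = - \frac{5}{18}$ ($M = - \frac{1 \cdot \frac{5}{9}}{2} = \left(- \frac{1}{2}\right) \frac{5}{9} = - \frac{5}{18} \approx -0.27778$)
$u{\left(-3,M \right)} 129 - 414 = \left(2 - - \frac{5}{18}\right) 129 - 414 = \left(2 + \frac{5}{18}\right) 129 - 414 = \frac{41}{18} \cdot 129 - 414 = \frac{1763}{6} - 414 = - \frac{721}{6}$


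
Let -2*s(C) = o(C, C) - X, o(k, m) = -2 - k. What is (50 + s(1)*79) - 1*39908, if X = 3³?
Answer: -38673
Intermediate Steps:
X = 27
s(C) = 29/2 + C/2 (s(C) = -((-2 - C) - 1*27)/2 = -((-2 - C) - 27)/2 = -(-29 - C)/2 = 29/2 + C/2)
(50 + s(1)*79) - 1*39908 = (50 + (29/2 + (½)*1)*79) - 1*39908 = (50 + (29/2 + ½)*79) - 39908 = (50 + 15*79) - 39908 = (50 + 1185) - 39908 = 1235 - 39908 = -38673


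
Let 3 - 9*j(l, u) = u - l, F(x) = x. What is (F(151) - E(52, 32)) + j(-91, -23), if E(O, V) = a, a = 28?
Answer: 1042/9 ≈ 115.78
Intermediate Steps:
j(l, u) = 1/3 - u/9 + l/9 (j(l, u) = 1/3 - (u - l)/9 = 1/3 + (-u/9 + l/9) = 1/3 - u/9 + l/9)
E(O, V) = 28
(F(151) - E(52, 32)) + j(-91, -23) = (151 - 1*28) + (1/3 - 1/9*(-23) + (1/9)*(-91)) = (151 - 28) + (1/3 + 23/9 - 91/9) = 123 - 65/9 = 1042/9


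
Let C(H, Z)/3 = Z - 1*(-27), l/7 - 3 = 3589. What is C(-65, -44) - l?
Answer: -25195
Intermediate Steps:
l = 25144 (l = 21 + 7*3589 = 21 + 25123 = 25144)
C(H, Z) = 81 + 3*Z (C(H, Z) = 3*(Z - 1*(-27)) = 3*(Z + 27) = 3*(27 + Z) = 81 + 3*Z)
C(-65, -44) - l = (81 + 3*(-44)) - 1*25144 = (81 - 132) - 25144 = -51 - 25144 = -25195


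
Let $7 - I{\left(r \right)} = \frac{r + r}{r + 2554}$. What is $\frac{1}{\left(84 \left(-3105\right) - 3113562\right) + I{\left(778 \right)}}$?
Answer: $- \frac{833}{2810854764} \approx -2.9635 \cdot 10^{-7}$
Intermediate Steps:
$I{\left(r \right)} = 7 - \frac{2 r}{2554 + r}$ ($I{\left(r \right)} = 7 - \frac{r + r}{r + 2554} = 7 - \frac{2 r}{2554 + r}$)
$\frac{1}{\left(84 \left(-3105\right) - 3113562\right) + I{\left(778 \right)}} = \frac{1}{\left(84 \left(-3105\right) - 3113562\right) + \frac{17878 + 5 \cdot 778}{2554 + 778}} = \frac{1}{\left(-260820 - 3113562\right) + \frac{17878 + 3890}{3332}} = \frac{1}{-3374382 + \frac{1}{3332} \cdot 21768} = \frac{1}{-3374382 + \frac{5442}{833}} = \frac{1}{- \frac{2810854764}{833}} = - \frac{833}{2810854764}$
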